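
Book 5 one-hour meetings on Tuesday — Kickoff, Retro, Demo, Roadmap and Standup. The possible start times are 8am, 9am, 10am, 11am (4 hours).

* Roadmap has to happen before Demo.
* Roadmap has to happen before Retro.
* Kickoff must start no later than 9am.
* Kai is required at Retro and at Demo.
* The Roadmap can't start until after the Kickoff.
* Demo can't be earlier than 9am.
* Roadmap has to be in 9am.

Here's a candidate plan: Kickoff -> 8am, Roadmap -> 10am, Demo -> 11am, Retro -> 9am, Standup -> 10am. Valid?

No. Roadmap has to happen before Retro is not satisfied.

Roadmap has to happen before Retro — violated.
Kickoff must start no later than 9am — holds.
Kai is required at Retro and at Demo — holds.
Roadmap has to be in 9am — violated.
The Roadmap can't start until after the Kickoff — holds.
Roadmap has to happen before Demo — holds.
Demo can't be earlier than 9am — holds.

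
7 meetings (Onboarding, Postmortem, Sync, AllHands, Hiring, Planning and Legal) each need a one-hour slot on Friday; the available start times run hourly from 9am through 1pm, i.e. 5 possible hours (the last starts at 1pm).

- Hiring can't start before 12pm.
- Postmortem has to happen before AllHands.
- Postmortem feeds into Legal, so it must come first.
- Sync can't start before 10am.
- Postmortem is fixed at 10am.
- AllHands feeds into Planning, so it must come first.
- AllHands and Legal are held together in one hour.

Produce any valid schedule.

AllHands -> 11am, Legal -> 11am, Sync -> 10am, Onboarding -> 9am, Planning -> 12pm, Postmortem -> 10am, Hiring -> 12pm

Checking: Postmortem(10am) before AllHands(11am); AllHands(11am) before Planning(12pm); Postmortem(10am) before Legal(11am); AllHands = Legal = 11am; Hiring=12pm in [12pm,1pm]; Postmortem=10am in [10am,10am]; Sync=10am in [10am,1pm].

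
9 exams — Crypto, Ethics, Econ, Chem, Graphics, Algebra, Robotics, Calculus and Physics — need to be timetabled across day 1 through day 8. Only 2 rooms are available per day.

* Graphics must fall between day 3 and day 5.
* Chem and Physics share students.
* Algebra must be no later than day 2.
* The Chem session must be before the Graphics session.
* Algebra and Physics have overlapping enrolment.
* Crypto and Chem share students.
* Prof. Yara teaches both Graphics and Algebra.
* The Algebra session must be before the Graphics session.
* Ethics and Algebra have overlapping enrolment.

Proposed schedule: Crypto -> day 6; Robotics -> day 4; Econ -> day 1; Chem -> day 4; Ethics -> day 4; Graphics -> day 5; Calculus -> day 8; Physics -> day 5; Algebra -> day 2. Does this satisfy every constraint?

No. Only 2 rooms are available per day is not satisfied.

Algebra must be no later than day 2 — holds.
Ethics and Algebra have overlapping enrolment — holds.
Graphics must fall between day 3 and day 5 — holds.
Crypto and Chem share students — holds.
Only 2 rooms are available per day — violated.
Chem and Physics share students — holds.
The Algebra session must be before the Graphics session — holds.
Prof. Yara teaches both Graphics and Algebra — holds.
The Chem session must be before the Graphics session — holds.
Algebra and Physics have overlapping enrolment — holds.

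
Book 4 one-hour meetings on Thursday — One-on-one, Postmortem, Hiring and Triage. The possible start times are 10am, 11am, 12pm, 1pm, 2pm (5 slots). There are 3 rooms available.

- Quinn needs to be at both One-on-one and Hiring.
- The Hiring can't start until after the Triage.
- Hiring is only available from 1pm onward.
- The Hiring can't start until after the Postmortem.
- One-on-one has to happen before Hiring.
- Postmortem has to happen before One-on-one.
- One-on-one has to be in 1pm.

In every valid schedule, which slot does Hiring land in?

2pm

Hiring's window is 1pm–2pm.
One-on-one is fixed at 1pm, and Hiring can't share a slot with One-on-one.
So Hiring must be 2pm.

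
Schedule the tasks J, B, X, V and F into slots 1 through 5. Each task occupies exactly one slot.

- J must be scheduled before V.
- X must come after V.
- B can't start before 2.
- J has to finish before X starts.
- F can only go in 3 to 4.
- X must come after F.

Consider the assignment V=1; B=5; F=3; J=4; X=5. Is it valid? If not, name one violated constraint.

B can't start before 2 — holds.
J must be scheduled before V — violated.
X must come after V — holds.
J has to finish before X starts — holds.
F can only go in 3 to 4 — holds.
X must come after F — holds.

Invalid. J must be scheduled before V.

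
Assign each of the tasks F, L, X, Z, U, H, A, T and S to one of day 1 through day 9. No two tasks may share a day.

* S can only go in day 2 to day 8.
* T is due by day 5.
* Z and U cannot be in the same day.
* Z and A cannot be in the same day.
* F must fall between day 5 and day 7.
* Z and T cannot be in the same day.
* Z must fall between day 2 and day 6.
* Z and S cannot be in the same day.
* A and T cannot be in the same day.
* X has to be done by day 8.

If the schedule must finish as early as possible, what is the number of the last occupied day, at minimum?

day 9

With at most 1 per day and 9 tasks, at least 9 days are needed.
F can't be placed before day 5, so the schedule must run through at least day 5.
9 works (last occupied day: day 9): for example X=day 4; Z=day 2; H=day 8; L=day 6; S=day 3; U=day 7; A=day 9; T=day 1; F=day 5.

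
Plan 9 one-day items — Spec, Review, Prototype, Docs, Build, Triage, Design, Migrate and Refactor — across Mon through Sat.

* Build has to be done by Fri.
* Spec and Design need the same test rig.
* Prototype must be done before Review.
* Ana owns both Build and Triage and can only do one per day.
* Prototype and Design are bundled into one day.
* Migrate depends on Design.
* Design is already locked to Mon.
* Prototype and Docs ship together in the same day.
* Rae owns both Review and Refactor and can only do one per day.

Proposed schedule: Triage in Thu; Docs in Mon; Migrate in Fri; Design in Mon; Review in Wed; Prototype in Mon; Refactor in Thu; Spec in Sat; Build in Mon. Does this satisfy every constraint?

Design is already locked to Mon — holds.
Rae owns both Review and Refactor and can only do one per day — holds.
Ana owns both Build and Triage and can only do one per day — holds.
Prototype and Docs ship together in the same day — holds.
Spec and Design need the same test rig — holds.
Prototype and Design are bundled into one day — holds.
Prototype must be done before Review — holds.
Migrate depends on Design — holds.
Build has to be done by Fri — holds.

Valid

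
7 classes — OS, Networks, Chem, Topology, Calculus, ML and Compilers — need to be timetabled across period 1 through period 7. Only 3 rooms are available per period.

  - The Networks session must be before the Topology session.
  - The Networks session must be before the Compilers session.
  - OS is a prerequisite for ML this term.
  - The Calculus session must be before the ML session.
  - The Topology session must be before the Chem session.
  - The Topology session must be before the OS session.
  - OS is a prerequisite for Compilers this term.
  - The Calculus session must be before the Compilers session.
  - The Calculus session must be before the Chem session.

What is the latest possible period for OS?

period 6

Precedence pushes OS to at least period 3; downstream work caps OS at period 6.
OS at period 6 is achievable: Networks -> period 1, Compilers -> period 7, OS -> period 6, Topology -> period 2, Chem -> period 3, ML -> period 7, Calculus -> period 1.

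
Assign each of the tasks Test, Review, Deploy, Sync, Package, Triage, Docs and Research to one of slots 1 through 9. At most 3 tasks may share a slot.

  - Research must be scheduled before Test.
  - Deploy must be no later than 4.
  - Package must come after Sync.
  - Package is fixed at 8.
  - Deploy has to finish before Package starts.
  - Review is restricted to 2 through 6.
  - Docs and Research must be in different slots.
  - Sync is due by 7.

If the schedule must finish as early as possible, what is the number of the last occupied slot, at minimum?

8

The precedence chain requires at least 2 distinct slots.
With at most 3 per slot and 8 tasks, at least 3 slots are needed.
Package can't be placed before 8, so the schedule must run through at least slot 8.
8 works (last occupied slot: 8): for example Sync=1; Test=2; Research=1; Review=2; Triage=2; Deploy=1; Package=8; Docs=3.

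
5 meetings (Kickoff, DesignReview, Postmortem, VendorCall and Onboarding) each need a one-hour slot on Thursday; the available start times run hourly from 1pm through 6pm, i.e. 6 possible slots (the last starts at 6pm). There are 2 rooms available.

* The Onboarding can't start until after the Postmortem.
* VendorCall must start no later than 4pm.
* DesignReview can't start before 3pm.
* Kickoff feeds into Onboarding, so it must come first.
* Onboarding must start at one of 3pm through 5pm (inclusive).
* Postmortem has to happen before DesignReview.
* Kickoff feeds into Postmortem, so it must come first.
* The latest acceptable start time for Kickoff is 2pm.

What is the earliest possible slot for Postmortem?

2pm

Precedence pushes Postmortem to at least 2pm; downstream work caps Postmortem at 4pm.
Postmortem at 2pm is achievable: Postmortem in 2pm, VendorCall in 1pm, Kickoff in 1pm, DesignReview in 3pm, Onboarding in 3pm.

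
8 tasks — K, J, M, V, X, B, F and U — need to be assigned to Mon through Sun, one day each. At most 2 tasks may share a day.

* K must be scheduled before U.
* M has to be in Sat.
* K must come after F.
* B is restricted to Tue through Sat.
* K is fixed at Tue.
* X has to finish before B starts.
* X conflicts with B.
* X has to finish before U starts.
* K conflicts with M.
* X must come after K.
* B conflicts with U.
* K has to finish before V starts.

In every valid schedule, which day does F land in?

Mon

Downstream work caps F at Mon.
So F is pinned to Mon.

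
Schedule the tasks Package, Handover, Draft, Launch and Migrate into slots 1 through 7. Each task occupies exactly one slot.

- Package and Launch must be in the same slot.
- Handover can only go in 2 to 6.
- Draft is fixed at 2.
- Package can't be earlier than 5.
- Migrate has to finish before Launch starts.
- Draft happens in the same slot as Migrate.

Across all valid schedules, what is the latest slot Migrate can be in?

Migrate must be in the same slot as Draft, which can't be before 2, so Migrate is at least 2; Migrate must be in the same slot as Draft, which can't be after 2, so Migrate is at most 2.
Migrate at 2 is achievable: Launch=5; Migrate=2; Draft=2; Handover=2; Package=5.

2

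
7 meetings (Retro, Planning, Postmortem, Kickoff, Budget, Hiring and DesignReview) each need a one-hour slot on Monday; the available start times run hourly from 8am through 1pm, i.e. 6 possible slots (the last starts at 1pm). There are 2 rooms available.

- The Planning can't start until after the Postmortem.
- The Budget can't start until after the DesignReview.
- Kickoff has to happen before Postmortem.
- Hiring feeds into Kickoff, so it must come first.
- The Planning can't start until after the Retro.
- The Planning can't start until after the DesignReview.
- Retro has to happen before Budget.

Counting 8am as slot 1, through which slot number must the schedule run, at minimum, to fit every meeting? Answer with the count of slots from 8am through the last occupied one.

The precedence chain requires at least 4 distinct slots.
With at most 2 per slot and 7 meetings, at least 4 slots are needed.
4 works (last occupied slot: 11am): for example Budget in 10am; Planning in 11am; Hiring in 8am; DesignReview in 9am; Postmortem in 10am; Kickoff in 9am; Retro in 8am.

4 slots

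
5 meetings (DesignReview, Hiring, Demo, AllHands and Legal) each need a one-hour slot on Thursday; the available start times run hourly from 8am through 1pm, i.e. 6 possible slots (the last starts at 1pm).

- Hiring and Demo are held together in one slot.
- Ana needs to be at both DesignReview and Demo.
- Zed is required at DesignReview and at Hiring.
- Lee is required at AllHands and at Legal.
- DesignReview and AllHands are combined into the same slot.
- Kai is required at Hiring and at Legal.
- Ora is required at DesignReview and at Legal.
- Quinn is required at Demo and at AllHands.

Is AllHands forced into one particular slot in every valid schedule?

AllHands can be 8am (e.g. Legal in 10am, Hiring in 9am, AllHands in 8am, DesignReview in 8am, Demo in 9am) or 9am (e.g. Hiring -> 8am; AllHands -> 9am; Demo -> 8am; DesignReview -> 9am; Legal -> 10am).

No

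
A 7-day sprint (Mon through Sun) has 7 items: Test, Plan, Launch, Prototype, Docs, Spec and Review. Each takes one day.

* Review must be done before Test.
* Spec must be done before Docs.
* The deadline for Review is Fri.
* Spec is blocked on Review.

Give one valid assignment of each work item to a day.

Test -> Tue, Launch -> Mon, Spec -> Tue, Docs -> Wed, Plan -> Mon, Review -> Mon, Prototype -> Mon

Checking: Review(Mon) before Spec(Tue); Spec(Tue) before Docs(Wed); Review(Mon) before Test(Tue); Review=Mon in [Mon,Fri].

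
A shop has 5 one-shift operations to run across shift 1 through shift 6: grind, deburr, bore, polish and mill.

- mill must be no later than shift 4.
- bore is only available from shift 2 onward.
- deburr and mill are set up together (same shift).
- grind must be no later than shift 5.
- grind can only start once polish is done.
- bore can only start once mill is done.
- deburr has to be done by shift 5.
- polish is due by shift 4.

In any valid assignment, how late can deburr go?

shift 4

Deburr's own window allows nothing later than shift 5; deburr must be in the same shift as mill, which can't be after shift 4, so deburr is at most shift 4.
deburr at shift 4 is achievable: deburr=shift 4, polish=shift 1, bore=shift 5, mill=shift 4, grind=shift 2.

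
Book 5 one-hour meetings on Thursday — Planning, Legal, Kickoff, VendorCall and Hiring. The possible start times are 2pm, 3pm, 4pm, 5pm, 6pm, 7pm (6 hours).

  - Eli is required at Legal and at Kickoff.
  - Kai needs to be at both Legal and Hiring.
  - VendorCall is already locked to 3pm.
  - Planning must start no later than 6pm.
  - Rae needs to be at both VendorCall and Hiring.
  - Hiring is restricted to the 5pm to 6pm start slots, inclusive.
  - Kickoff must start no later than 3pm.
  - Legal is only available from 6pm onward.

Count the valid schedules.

Splitting on Planning: it can be 2pm (6), 3pm (6), 4pm (6), 5pm (6), 6pm (6). Listing each branch's schedules as (Legal, Kickoff, VendorCall, Hiring):
Planning=2pm: (6pm,2pm,3pm,5pm) (6pm,3pm,3pm,5pm) (7pm,2pm,3pm,5pm) (7pm,2pm,3pm,6pm) (7pm,3pm,3pm,5pm) (7pm,3pm,3pm,6pm) — 6.
Planning=3pm: (6pm,2pm,3pm,5pm) (6pm,3pm,3pm,5pm) (7pm,2pm,3pm,5pm) (7pm,2pm,3pm,6pm) (7pm,3pm,3pm,5pm) (7pm,3pm,3pm,6pm) — 6.
Planning=4pm: (6pm,2pm,3pm,5pm) (6pm,3pm,3pm,5pm) (7pm,2pm,3pm,5pm) (7pm,2pm,3pm,6pm) (7pm,3pm,3pm,5pm) (7pm,3pm,3pm,6pm) — 6.
Planning=5pm: (6pm,2pm,3pm,5pm) (6pm,3pm,3pm,5pm) (7pm,2pm,3pm,5pm) (7pm,2pm,3pm,6pm) (7pm,3pm,3pm,5pm) (7pm,3pm,3pm,6pm) — 6.
Planning=6pm: (6pm,2pm,3pm,5pm) (6pm,3pm,3pm,5pm) (7pm,2pm,3pm,5pm) (7pm,2pm,3pm,6pm) (7pm,3pm,3pm,5pm) (7pm,3pm,3pm,6pm) — 6.
Summing: 6 + 6 + 6 + 6 + 6 = 30.

30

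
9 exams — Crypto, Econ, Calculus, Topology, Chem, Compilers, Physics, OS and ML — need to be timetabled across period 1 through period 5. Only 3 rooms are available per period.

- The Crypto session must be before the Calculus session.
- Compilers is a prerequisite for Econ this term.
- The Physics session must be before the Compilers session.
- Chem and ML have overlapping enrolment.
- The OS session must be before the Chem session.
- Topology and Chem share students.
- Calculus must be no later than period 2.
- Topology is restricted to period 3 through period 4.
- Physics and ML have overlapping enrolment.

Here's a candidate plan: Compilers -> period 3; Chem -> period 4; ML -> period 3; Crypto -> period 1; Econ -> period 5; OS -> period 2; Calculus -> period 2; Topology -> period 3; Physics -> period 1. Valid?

Only 3 rooms are available per period — holds.
The Crypto session must be before the Calculus session — holds.
Chem and ML have overlapping enrolment — holds.
Calculus must be no later than period 2 — holds.
Topology and Chem share students — holds.
The Physics session must be before the Compilers session — holds.
Physics and ML have overlapping enrolment — holds.
Compilers is a prerequisite for Econ this term — holds.
The OS session must be before the Chem session — holds.
Topology is restricted to period 3 through period 4 — holds.

Valid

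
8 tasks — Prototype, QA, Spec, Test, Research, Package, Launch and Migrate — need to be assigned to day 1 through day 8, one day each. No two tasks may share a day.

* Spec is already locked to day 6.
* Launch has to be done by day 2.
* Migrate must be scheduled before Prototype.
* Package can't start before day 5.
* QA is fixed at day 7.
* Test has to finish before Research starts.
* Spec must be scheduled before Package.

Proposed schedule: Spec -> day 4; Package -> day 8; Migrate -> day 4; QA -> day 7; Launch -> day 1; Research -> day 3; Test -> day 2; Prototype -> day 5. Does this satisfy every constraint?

No. Spec is already locked to day 6 is not satisfied.

Migrate must be scheduled before Prototype — holds.
Spec is already locked to day 6 — violated.
QA is fixed at day 7 — holds.
Test has to finish before Research starts — holds.
Spec must be scheduled before Package — holds.
Launch has to be done by day 2 — holds.
No two tasks may share a day — violated.
Package can't start before day 5 — holds.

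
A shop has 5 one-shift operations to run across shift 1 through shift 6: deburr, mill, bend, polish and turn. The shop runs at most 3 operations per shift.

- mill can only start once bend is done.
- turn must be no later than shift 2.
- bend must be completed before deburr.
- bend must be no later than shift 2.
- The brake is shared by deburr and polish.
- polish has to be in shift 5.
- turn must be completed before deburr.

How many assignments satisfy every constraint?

59

Splitting on deburr: it can be shift 2 (5), shift 3 (18), shift 4 (18), shift 6 (18). Listing each branch's schedules as (mill, bend, polish, turn) by shift number:
deburr=shift 2: (2,1,5,1) (3,1,5,1) (4,1,5,1) (5,1,5,1) (6,1,5,1) — 5.
deburr=shift 3: (2,1,5,1) (2,1,5,2) (3,1,5,1) (3,1,5,2) (3,2,5,1) (3,2,5,2) (4,1,5,1) (4,1,5,2) (4,2,5,1) (4,2,5,2) (5,1,5,1) (5,1,5,2) (5,2,5,1) (5,2,5,2) (6,1,5,1) (6,1,5,2) (6,2,5,1) (6,2,5,2) — 18.
deburr=shift 4: (2,1,5,1) (2,1,5,2) (3,1,5,1) (3,1,5,2) (3,2,5,1) (3,2,5,2) (4,1,5,1) (4,1,5,2) (4,2,5,1) (4,2,5,2) (5,1,5,1) (5,1,5,2) (5,2,5,1) (5,2,5,2) (6,1,5,1) (6,1,5,2) (6,2,5,1) (6,2,5,2) — 18.
deburr=shift 6: (2,1,5,1) (2,1,5,2) (3,1,5,1) (3,1,5,2) (3,2,5,1) (3,2,5,2) (4,1,5,1) (4,1,5,2) (4,2,5,1) (4,2,5,2) (5,1,5,1) (5,1,5,2) (5,2,5,1) (5,2,5,2) (6,1,5,1) (6,1,5,2) (6,2,5,1) (6,2,5,2) — 18.
Summing: 5 + 18 + 18 + 18 = 59.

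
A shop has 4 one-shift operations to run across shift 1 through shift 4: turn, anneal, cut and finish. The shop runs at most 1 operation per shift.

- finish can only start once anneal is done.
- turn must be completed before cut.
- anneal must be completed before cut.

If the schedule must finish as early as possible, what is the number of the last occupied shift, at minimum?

The precedence chain requires at least 2 distinct shifts.
With at most 1 per shift and 4 operations, at least 4 shifts are needed.
4 works (last occupied shift: shift 4): for example cut in shift 3, anneal in shift 1, turn in shift 2, finish in shift 4.

4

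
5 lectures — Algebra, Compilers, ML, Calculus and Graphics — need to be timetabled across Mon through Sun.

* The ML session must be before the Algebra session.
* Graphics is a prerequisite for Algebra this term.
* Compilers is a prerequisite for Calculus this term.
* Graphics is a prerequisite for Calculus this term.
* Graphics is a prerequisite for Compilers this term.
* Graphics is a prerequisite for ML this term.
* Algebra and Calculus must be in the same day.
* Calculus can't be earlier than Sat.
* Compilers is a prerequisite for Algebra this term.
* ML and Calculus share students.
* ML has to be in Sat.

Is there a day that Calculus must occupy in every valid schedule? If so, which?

Sun

Calculus's window is Sat–Sun.
ML is fixed at Sat, and Calculus can't share a day with ML.
So Calculus must be Sun.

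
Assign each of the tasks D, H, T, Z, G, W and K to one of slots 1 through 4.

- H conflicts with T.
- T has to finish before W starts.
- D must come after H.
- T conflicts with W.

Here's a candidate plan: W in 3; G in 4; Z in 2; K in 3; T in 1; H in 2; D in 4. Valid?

Yes, all constraints hold

D must come after H — holds.
T conflicts with W — holds.
T has to finish before W starts — holds.
H conflicts with T — holds.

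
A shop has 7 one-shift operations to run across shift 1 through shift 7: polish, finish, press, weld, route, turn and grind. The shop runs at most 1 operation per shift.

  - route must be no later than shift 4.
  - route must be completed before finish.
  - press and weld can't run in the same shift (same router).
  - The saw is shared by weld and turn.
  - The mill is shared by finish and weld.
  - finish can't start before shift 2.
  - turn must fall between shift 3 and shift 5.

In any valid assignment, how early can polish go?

polish at shift 1 is achievable: grind -> shift 7; polish -> shift 1; press -> shift 5; finish -> shift 4; turn -> shift 3; route -> shift 2; weld -> shift 6.

shift 1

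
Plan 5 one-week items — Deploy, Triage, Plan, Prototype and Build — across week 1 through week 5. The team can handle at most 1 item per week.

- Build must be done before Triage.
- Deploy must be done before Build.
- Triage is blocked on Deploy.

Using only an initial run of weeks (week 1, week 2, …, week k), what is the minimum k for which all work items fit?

The precedence chain requires at least 3 distinct weeks.
With at most 1 per week and 5 work items, at least 5 weeks are needed.
5 works (last occupied week: week 5): for example Triage in week 3, Prototype in week 5, Plan in week 4, Build in week 2, Deploy in week 1.

5 weeks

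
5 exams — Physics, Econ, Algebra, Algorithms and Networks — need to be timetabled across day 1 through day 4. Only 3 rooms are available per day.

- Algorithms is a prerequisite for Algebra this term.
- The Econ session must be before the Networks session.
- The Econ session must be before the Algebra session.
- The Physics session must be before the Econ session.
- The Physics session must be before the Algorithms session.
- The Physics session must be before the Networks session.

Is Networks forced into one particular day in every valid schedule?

No

Networks can be day 3 (e.g. Physics in day 1, Algorithms in day 2, Networks in day 3, Econ in day 2, Algebra in day 3) or day 4 (e.g. Algebra in day 3; Networks in day 4; Econ in day 2; Algorithms in day 2; Physics in day 1).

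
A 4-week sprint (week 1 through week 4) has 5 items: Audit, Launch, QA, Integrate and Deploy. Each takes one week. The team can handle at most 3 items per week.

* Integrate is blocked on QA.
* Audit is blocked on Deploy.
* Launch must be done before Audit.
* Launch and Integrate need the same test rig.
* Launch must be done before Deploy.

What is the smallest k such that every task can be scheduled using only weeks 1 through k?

The precedence chain requires at least 3 distinct weeks.
With at most 3 per week and 5 tasks, at least 2 weeks are needed.
3 works (last occupied week: week 3): for example Launch in week 1; Deploy in week 2; QA in week 1; Audit in week 3; Integrate in week 2.

3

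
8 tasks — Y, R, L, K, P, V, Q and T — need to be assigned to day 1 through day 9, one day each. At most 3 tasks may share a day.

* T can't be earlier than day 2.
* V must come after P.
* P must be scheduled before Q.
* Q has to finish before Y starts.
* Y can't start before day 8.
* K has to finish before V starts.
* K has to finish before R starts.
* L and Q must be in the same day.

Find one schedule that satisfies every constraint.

V=day 2; T=day 2; K=day 1; L=day 3; R=day 2; Q=day 3; P=day 1; Y=day 8

Checking: K(day 1) before R(day 2); K(day 1) before V(day 2); P(day 1) before V(day 2); P(day 1) before Q(day 3); Q(day 3) before Y(day 8); L = Q = day 3; Y=day 8 in [day 8,day 9]; T=day 2 in [day 2,day 9]; max 3 per day (cap 3).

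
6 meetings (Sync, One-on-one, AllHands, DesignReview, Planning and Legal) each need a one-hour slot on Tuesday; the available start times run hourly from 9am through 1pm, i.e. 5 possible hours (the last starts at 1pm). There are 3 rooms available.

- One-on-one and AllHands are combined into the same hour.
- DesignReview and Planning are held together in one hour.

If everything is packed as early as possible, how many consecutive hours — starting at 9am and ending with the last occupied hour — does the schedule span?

With at most 3 per hour and 6 meetings, at least 2 hours are needed.
2 works (last occupied hour: 10am): for example Planning=10am, Sync=9am, DesignReview=10am, AllHands=9am, Legal=10am, One-on-one=9am.

2 hours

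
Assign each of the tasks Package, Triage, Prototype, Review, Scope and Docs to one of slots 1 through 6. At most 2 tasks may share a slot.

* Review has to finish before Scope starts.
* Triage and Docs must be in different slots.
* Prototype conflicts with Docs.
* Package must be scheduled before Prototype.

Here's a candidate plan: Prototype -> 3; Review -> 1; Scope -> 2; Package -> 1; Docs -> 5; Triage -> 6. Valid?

Valid

Review has to finish before Scope starts — holds.
At most 2 tasks may share a slot — holds.
Prototype conflicts with Docs — holds.
Package must be scheduled before Prototype — holds.
Triage and Docs must be in different slots — holds.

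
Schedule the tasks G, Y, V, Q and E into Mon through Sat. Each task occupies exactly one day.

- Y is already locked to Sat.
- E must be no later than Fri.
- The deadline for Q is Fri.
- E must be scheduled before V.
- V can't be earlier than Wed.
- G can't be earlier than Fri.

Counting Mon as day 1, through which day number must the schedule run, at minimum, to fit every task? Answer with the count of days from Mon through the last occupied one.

The precedence chain requires at least 2 distinct days.
Y can't be placed before Sat — that is day 6 counting from Mon — so the schedule must run through at least 6 days.
6 works (last occupied day: Sat): for example V -> Wed; Y -> Sat; Q -> Mon; E -> Mon; G -> Fri.

6 days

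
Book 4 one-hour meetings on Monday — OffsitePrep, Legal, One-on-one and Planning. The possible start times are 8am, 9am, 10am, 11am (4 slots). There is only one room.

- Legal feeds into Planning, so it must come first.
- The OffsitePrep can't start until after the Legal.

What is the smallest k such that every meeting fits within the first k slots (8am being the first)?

The precedence chain requires at least 2 distinct slots.
With at most 1 per slot and 4 meetings, at least 4 slots are needed.
4 works (last occupied slot: 11am): for example One-on-one in 11am, Legal in 8am, OffsitePrep in 9am, Planning in 10am.

4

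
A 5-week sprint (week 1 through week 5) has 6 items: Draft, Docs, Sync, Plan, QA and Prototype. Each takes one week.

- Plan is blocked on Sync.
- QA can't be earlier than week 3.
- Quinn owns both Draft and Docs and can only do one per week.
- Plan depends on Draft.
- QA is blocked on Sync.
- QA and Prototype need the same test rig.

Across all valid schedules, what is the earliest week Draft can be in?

Downstream work caps Draft at week 4.
Draft at week 1 is achievable: Draft in week 1; Sync in week 1; Docs in week 2; Plan in week 2; QA in week 3; Prototype in week 1.

week 1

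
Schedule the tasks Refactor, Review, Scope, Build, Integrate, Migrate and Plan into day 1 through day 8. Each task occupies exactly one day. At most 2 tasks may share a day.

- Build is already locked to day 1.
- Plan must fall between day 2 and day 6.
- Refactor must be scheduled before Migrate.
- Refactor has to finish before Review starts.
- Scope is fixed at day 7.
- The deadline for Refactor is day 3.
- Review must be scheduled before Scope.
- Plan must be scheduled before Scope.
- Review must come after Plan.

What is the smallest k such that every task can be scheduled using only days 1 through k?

7 days

The precedence chain requires at least 3 distinct days.
With at most 2 per day and 7 tasks, at least 4 days are needed.
Scope can't be placed before day 7, so the schedule must run through at least day 7.
7 works (last occupied day: day 7): for example Refactor=day 1; Integrate=day 3; Review=day 3; Migrate=day 2; Scope=day 7; Build=day 1; Plan=day 2.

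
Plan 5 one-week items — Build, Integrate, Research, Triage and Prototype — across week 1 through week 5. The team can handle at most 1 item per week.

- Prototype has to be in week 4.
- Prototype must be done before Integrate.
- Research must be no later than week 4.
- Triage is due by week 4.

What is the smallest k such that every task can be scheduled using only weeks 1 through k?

The precedence chain requires at least 2 distinct weeks.
With at most 1 per week and 5 tasks, at least 5 weeks are needed.
Propagating the time windows through the other constraints, Integrate can't land before week 5, so the schedule must run through at least week 5.
5 works (last occupied week: week 5): for example Triage in week 2; Integrate in week 5; Research in week 1; Prototype in week 4; Build in week 3.

5 weeks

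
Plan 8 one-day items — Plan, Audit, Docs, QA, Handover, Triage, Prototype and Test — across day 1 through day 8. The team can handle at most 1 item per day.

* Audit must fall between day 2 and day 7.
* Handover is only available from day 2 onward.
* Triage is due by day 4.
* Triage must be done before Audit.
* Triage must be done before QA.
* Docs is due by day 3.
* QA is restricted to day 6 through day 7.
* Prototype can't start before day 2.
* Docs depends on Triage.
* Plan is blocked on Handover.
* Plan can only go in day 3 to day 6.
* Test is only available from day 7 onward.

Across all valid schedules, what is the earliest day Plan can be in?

Plan is available from day 3; Plan's own window allows nothing later than day 6.
Plan at day 4 is achievable: Plan=day 4; Triage=day 1; Prototype=day 8; Docs=day 2; Test=day 7; Audit=day 5; QA=day 6; Handover=day 3.
Nothing earlier works — the capacity limit rule out every day before day 4.

day 4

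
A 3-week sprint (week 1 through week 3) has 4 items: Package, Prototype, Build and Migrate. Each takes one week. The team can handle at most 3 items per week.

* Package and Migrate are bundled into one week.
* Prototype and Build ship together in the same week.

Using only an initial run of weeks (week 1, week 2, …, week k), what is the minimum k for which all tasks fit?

With at most 3 per week and 4 tasks, at least 2 weeks are needed.
2 works (last occupied week: week 2): for example Build=week 2, Package=week 1, Migrate=week 1, Prototype=week 2.

2 weeks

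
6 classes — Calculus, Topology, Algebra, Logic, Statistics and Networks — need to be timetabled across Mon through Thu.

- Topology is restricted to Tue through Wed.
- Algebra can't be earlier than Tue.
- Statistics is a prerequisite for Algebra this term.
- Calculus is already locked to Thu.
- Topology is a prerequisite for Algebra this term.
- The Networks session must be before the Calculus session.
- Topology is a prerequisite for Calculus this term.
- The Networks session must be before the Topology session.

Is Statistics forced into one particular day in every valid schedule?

No

Statistics can be Mon (e.g. Statistics=Mon, Logic=Mon, Networks=Mon, Algebra=Wed, Topology=Tue, Calculus=Thu) or Tue (e.g. Statistics=Tue, Logic=Mon, Networks=Mon, Algebra=Wed, Topology=Tue, Calculus=Thu).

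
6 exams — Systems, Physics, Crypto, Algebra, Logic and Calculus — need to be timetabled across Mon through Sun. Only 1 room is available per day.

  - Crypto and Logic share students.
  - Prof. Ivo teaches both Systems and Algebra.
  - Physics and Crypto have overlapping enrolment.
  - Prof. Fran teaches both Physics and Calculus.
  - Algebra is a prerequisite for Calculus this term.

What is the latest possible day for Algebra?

Sat

Downstream work caps Algebra at Sat.
Algebra at Sat is achievable: Crypto in Wed; Physics in Tue; Calculus in Sun; Logic in Thu; Systems in Mon; Algebra in Sat.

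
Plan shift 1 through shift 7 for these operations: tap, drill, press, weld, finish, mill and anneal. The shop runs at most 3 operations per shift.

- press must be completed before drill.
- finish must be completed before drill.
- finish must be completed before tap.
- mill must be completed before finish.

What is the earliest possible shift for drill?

Precedence pushes drill to at least shift 3.
drill at shift 3 is achievable: mill -> shift 1, finish -> shift 2, anneal -> shift 2, weld -> shift 1, tap -> shift 3, press -> shift 1, drill -> shift 3.

shift 3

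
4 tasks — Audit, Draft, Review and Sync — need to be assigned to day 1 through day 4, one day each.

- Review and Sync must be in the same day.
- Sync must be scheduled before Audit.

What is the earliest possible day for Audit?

Precedence pushes Audit to at least day 2.
Audit at day 2 is achievable: Review -> day 1; Sync -> day 1; Draft -> day 1; Audit -> day 2.

day 2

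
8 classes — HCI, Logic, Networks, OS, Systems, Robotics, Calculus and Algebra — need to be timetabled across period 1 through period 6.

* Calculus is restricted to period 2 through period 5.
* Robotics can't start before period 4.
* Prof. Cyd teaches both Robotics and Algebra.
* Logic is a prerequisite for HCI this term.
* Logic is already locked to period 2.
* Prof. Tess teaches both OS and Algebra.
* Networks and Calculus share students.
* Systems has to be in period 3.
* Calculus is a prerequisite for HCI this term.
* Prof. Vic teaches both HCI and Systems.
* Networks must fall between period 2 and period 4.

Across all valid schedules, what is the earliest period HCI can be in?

period 4

Precedence pushes HCI to at least period 3.
HCI at period 4 is achievable: OS -> period 1; HCI -> period 4; Networks -> period 2; Algebra -> period 2; Systems -> period 3; Calculus -> period 3; Robotics -> period 4; Logic -> period 2.
Nothing earlier works — the conflict constraints rule out every period before period 4.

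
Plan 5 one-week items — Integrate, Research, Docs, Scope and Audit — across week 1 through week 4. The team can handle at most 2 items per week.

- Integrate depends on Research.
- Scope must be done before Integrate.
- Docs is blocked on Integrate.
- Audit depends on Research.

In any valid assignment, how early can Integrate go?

Precedence pushes Integrate to at least week 2; downstream work caps Integrate at week 3.
Integrate at week 2 is achievable: Integrate -> week 2, Docs -> week 3, Scope -> week 1, Research -> week 1, Audit -> week 2.

week 2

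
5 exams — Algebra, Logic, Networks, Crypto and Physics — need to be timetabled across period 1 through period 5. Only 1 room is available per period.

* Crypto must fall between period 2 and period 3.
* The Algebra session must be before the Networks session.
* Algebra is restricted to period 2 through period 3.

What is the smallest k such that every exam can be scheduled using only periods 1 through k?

The precedence chain requires at least 2 distinct periods.
With at most 1 per period and 5 exams, at least 5 periods are needed.
Propagating the time windows through the other constraints, Networks can't land before period 3, so the schedule must run through at least period 3.
5 works (last occupied period: period 5): for example Physics in period 5; Crypto in period 3; Logic in period 1; Algebra in period 2; Networks in period 4.

5 periods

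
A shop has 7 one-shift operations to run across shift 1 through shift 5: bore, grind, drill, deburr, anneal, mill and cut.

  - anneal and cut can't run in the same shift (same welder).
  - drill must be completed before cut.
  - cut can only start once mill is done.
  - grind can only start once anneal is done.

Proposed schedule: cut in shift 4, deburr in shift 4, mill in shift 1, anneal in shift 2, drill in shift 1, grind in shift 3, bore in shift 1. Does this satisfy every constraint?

anneal and cut can't run in the same shift (same welder) — holds.
cut can only start once mill is done — holds.
drill must be completed before cut — holds.
grind can only start once anneal is done — holds.

Yes, all constraints hold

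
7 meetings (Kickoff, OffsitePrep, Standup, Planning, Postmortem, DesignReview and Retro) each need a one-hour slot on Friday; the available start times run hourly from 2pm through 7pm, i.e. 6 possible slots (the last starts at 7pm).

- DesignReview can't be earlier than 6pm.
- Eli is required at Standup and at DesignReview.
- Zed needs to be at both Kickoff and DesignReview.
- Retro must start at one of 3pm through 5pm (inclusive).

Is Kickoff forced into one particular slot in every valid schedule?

No

Kickoff can be 2pm (e.g. DesignReview -> 6pm, Standup -> 2pm, Kickoff -> 2pm, Retro -> 3pm, OffsitePrep -> 2pm, Planning -> 2pm, Postmortem -> 2pm) or 3pm (e.g. Postmortem=2pm; OffsitePrep=2pm; Kickoff=3pm; DesignReview=6pm; Planning=2pm; Retro=3pm; Standup=2pm).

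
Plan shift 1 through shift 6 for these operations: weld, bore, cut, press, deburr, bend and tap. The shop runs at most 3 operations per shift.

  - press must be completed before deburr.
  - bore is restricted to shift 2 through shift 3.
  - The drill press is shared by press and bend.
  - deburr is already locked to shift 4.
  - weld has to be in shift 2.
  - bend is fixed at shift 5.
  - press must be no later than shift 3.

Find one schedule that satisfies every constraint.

press=shift 1; cut=shift 1; tap=shift 1; bend=shift 5; bore=shift 2; weld=shift 2; deburr=shift 4

Checking: press(shift 1) before deburr(shift 4); press(shift 1) != bend(shift 5); weld=shift 2 in [shift 2,shift 2]; press=shift 1 in [shift 1,shift 3]; bore=shift 2 in [shift 2,shift 3]; deburr=shift 4 in [shift 4,shift 4]; bend=shift 5 in [shift 5,shift 5]; max 3 per shift (cap 3).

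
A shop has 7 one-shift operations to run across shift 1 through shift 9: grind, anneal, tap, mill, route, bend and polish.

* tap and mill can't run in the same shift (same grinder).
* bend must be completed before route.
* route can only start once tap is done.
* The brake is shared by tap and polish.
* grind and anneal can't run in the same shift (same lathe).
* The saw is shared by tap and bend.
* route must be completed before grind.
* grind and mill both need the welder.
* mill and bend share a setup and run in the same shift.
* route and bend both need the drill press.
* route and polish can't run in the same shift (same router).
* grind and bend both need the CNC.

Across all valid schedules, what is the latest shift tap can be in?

shift 7

Downstream work caps tap at shift 7.
tap at shift 7 is achievable: anneal in shift 1; mill in shift 1; bend in shift 1; polish in shift 1; grind in shift 9; tap in shift 7; route in shift 8.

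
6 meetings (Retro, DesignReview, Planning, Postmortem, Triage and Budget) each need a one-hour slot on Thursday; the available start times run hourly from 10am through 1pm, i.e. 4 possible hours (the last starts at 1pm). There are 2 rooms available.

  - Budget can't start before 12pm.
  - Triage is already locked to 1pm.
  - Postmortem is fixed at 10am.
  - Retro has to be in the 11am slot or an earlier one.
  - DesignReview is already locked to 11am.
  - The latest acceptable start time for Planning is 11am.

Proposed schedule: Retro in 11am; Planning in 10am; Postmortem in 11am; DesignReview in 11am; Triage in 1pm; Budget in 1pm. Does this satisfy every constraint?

No — it violates: There are 2 rooms available

DesignReview is already locked to 11am — holds.
Postmortem is fixed at 10am — violated.
There are 2 rooms available — violated.
Triage is already locked to 1pm — holds.
Retro has to be in the 11am slot or an earlier one — holds.
The latest acceptable start time for Planning is 11am — holds.
Budget can't start before 12pm — holds.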